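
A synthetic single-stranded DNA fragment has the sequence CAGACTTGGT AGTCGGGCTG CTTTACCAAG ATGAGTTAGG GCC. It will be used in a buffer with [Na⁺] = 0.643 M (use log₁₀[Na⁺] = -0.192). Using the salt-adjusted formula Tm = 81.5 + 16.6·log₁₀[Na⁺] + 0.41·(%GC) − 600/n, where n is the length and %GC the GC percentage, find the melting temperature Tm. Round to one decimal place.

Length n = 43. Scanning the sequence gives A=9, G=14, T=11, C=9.
G+C = 23, so %GC = 23/43 × 100 = 53.488%
Salt term: 16.6 × (-0.192) = -3.187
GC term: 0.41 × 53.488 = 21.93; length term: −600/43 = −13.953
Tm = 81.5 + (-3.187) + 21.93 − 13.953 = 86.29 → 86.3°C

86.3°C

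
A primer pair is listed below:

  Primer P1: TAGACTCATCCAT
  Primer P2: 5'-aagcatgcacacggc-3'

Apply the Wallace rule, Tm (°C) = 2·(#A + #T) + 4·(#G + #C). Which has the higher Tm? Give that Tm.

Primer P2, 48°C

Primer P1: A+T=8, G+C=5 → Tm = 2(8)+4(5) = 36°C
Primer P2: A+T=6, G+C=9 → Tm = 2(6)+4(9) = 48°C
36°C vs 48°C → primer P2 is higher.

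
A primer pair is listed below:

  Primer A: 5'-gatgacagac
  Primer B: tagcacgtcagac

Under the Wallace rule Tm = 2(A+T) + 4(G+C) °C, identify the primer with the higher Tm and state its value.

Primer B, 40°C

Primer A: A+T=5, G+C=5 → Tm = 2(5)+4(5) = 30°C
Primer B: A+T=6, G+C=7 → Tm = 2(6)+4(7) = 40°C
30°C vs 40°C → primer B is higher.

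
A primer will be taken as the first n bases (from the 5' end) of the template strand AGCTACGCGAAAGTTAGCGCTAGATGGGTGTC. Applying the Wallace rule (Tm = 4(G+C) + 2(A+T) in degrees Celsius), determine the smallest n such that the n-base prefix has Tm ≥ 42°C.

n = 14

First 13 bases: AGCTACGCGAAAG → Tm = 40°C (< 42°C)
First 14 bases: AGCTACGCGAAAGT → Tm = 42°C (≥ 42°C)
Each additional base adds 2°C (A/T) or 4°C (G/C), so Tm is non-decreasing in n; n = 14 is the first length to reach 42°C.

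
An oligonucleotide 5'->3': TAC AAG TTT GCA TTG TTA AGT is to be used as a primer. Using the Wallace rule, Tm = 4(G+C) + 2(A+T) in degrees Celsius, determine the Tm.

G=4, A=6, T=9, C=2
AT pairs contribute 15, GC pairs contribute 6.
Tm = 4·6 + 2·15 = 24 + 30 = 54°C

54°C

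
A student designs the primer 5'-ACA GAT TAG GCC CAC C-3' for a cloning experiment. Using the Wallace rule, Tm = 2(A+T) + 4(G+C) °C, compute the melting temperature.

50°C

Base counts: G=3, C=6, A=5, T=2
A+T = 7, G+C = 9
Tm = 4·9 + 2·7 = 36 + 14 = 50°C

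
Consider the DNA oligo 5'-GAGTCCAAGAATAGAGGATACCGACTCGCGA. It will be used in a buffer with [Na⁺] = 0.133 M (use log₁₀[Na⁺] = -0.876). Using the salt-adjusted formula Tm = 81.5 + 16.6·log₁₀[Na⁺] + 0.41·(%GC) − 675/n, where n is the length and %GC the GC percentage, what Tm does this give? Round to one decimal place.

Length n = 31. Base counts: T=4, G=9, C=7, A=11
G+C = 16, so %GC = 16/31 × 100 = 51.613%
Salt term: 16.6 × (-0.876) = -14.542
GC term: 0.41 × 51.613 = 21.161; length term: −675/31 = −21.774
Tm = 81.5 + (-14.542) + 21.161 − 21.774 = 66.345 → 66.3°C

66.3°C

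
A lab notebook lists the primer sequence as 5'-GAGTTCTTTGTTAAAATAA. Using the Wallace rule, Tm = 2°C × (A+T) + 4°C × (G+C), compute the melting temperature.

Counting bases: C=1, T=8, A=7, G=3
A+T = 15, G+C = 4
Tm = 2(15) + 4(4) = 30 + 16 = 46°C

46°C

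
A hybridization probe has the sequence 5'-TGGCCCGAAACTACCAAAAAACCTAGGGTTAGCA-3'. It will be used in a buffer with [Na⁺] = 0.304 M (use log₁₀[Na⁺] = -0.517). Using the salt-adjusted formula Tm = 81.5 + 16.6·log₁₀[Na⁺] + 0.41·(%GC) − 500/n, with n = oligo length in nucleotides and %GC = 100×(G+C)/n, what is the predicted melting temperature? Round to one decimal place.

Length n = 34. Counting bases: T=5, A=13, G=7, C=9
G+C = 16, so %GC = 16/34 × 100 = 47.059%
Salt term: 16.6 × (-0.517) = -8.582
GC term: 0.41 × 47.059 = 19.294; length term: −500/34 = −14.706
Tm = 81.5 + (-8.582) + 19.294 − 14.706 = 77.506 → 77.5°C

77.5°C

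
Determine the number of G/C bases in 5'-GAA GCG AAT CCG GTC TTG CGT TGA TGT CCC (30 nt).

17

Scanning the sequence gives G=9, A=5, T=8, C=8.
G+C = 9 + 8 = 17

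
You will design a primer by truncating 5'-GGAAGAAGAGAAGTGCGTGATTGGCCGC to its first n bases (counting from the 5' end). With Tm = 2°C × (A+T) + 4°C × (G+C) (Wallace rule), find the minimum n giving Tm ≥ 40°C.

First 13 bases: GGAAGAAGAGAAG → Tm = 38°C (< 40°C)
First 14 bases: GGAAGAAGAGAAGT → Tm = 40°C (≥ 40°C)
Each additional base adds 2°C (A/T) or 4°C (G/C), so Tm is non-decreasing in n; n = 14 is the first length to reach 40°C.

n = 14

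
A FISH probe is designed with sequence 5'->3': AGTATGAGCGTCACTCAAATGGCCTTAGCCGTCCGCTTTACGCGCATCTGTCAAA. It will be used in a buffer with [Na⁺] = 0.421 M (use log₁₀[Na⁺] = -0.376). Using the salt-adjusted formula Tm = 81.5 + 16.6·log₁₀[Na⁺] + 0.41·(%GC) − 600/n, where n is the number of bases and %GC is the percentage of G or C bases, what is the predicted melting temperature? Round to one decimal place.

Length n = 55. Scanning the sequence gives G=12, T=14, A=13, C=16.
G+C = 28, so %GC = 28/55 × 100 = 50.909%
Salt term: 16.6 × (-0.376) = -6.242
GC term: 0.41 × 50.909 = 20.873; length term: −600/55 = −10.909
Tm = 81.5 + (-6.242) + 20.873 − 10.909 = 85.222 → 85.2°C

85.2°C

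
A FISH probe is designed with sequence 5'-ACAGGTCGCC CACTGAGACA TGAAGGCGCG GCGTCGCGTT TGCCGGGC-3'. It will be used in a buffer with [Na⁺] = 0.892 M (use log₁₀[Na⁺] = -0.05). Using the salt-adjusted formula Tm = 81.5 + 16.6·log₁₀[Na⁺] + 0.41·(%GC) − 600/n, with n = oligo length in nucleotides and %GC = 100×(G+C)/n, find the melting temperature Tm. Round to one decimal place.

96.4°C

Length n = 48. Base counts: A=8, G=18, C=15, T=7
G+C = 33, so %GC = 33/48 × 100 = 68.75%
Salt term: 16.6 × (-0.05) = -0.83
GC term: 0.41 × 68.75 = 28.188; length term: −600/48 = −12.5
Tm = 81.5 + (-0.83) + 28.188 − 12.5 = 96.358 → 96.4°C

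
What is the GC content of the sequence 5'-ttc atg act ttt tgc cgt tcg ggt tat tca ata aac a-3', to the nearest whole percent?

Counting bases: C=7, T=15, G=6, A=9
G+C = 6 + 7 = 13 out of 37 bases
%GC = 13/37 × 100 = 35.14% ≈ 35%

35%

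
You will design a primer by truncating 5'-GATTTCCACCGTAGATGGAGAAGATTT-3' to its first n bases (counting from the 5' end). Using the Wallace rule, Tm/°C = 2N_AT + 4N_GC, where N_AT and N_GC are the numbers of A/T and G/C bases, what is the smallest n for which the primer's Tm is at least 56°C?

First 18 bases: GATTTCCACCGTAGATGG → Tm = 54°C (< 56°C)
First 19 bases: GATTTCCACCGTAGATGGA → Tm = 56°C (≥ 56°C)
Each additional base adds 2°C (A/T) or 4°C (G/C), so Tm is non-decreasing in n; n = 19 is the first length to reach 56°C.

n = 19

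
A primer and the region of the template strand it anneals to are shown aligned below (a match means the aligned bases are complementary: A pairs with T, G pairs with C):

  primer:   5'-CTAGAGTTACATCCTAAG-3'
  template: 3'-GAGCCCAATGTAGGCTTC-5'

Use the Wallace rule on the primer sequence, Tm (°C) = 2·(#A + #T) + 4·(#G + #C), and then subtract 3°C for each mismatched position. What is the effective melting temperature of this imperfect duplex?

Primer base counts: A=6, T=5, G=3, C=4 → A+T=11, G+C=7
Perfect-match Tm = 2(11) + 4(7) = 22 + 28 = 50°C
Mismatches (positions where the bases are not complementary): 3 (at positions 3, 5, 15)
Effective Tm = 50 − 3×3 = 50 − 9 = 41°C

41°C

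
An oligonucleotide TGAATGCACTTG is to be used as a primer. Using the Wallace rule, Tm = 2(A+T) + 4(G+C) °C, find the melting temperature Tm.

34°C

Scanning the sequence gives C=2, A=3, T=4, G=3.
So N_AT = 7 and N_GC = 5.
Tm = 2(7) + 4(5) = 14 + 20 = 34°C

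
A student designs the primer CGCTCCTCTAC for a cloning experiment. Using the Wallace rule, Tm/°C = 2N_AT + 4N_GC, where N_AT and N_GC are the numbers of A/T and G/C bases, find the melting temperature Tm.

36°C

Counting bases: T=3, A=1, C=6, G=1
A+T = 4, G+C = 7
Tm = 4·7 + 2·4 = 28 + 8 = 36°C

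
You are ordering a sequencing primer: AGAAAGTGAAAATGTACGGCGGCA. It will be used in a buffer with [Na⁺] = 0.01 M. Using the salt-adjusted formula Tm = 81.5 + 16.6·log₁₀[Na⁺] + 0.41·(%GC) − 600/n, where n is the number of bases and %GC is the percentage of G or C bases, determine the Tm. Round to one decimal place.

Length n = 24. Base counts: A=10, G=8, C=3, T=3
G+C = 11, so %GC = 11/24 × 100 = 45.833%
Salt term: 16.6 × (-2) = -33.2
GC term: 0.41 × 45.833 = 18.792; length term: −600/24 = −25
Tm = 81.5 + (-33.2) + 18.792 − 25 = 42.092 → 42.1°C

42.1°C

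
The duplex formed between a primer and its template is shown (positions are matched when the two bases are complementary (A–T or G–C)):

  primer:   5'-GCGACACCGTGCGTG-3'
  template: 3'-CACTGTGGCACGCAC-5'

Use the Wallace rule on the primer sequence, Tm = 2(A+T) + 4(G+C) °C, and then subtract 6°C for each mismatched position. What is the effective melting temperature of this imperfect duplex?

46°C

Primer base counts: A=2, T=2, G=6, C=5 → A+T=4, G+C=11
Perfect-match Tm = 2(4) + 4(11) = 8 + 44 = 52°C
Mismatches (positions where the bases are not complementary): 1 (at position 2)
Effective Tm = 52 − 1×6 = 52 − 6 = 46°C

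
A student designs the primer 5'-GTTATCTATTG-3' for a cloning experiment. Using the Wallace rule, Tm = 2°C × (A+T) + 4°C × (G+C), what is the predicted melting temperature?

Scanning the sequence gives T=6, G=2, A=2, C=1.
AT pairs contribute 8, GC pairs contribute 3.
Tm = 2(8) + 4(3) = 16 + 12 = 28°C

28°C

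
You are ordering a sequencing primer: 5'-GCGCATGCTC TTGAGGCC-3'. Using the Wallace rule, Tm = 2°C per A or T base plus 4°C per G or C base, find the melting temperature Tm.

Scanning the sequence gives T=4, A=2, C=6, G=6.
AT pairs contribute 6, GC pairs contribute 12.
Tm = 4·12 + 2·6 = 48 + 12 = 60°C

60°C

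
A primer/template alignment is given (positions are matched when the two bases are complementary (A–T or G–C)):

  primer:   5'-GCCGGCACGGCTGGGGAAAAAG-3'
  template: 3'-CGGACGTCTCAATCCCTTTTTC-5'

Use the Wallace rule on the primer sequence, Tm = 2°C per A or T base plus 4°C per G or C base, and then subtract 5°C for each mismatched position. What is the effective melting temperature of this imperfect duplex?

49°C

Primer base counts: A=6, T=1, G=10, C=5 → A+T=7, G+C=15
Perfect-match Tm = 2(7) + 4(15) = 14 + 60 = 74°C
Mismatches (positions where the bases are not complementary): 5 (at positions 4, 8, 9, 11, 13)
Effective Tm = 74 − 5×5 = 74 − 25 = 49°C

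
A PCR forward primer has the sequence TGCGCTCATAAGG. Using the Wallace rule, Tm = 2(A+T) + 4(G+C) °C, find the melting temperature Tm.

Scanning the sequence gives A=3, T=3, C=3, G=4.
So N_AT = 6 and N_GC = 7.
Tm = 4·7 + 2·6 = 28 + 12 = 40°C

40°C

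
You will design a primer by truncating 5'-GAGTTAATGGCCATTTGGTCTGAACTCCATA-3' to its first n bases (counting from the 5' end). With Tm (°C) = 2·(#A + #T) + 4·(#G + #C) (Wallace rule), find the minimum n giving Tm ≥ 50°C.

First 17 bases: GAGTTAATGGCCATTTG → Tm = 48°C (< 50°C)
First 18 bases: GAGTTAATGGCCATTTGG → Tm = 52°C (≥ 50°C)
Each additional base adds 2°C (A/T) or 4°C (G/C), so Tm is non-decreasing in n; n = 18 is the first length to reach 50°C.

n = 18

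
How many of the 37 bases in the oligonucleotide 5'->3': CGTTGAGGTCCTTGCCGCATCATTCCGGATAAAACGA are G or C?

A=9, T=9, G=9, C=10
Total G or C: 9 + 10 = 19

19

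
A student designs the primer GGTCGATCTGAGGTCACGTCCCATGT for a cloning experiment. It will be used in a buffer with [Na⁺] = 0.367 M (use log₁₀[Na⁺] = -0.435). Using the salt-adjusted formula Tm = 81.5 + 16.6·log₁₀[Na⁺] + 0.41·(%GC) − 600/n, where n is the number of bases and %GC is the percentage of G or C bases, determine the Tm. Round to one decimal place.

Length n = 26. Counting bases: A=4, C=7, G=8, T=7
G+C = 15, so %GC = 15/26 × 100 = 57.692%
Salt term: 16.6 × (-0.435) = -7.221
GC term: 0.41 × 57.692 = 23.654; length term: −600/26 = −23.077
Tm = 81.5 + (-7.221) + 23.654 − 23.077 = 74.856 → 74.9°C

74.9°C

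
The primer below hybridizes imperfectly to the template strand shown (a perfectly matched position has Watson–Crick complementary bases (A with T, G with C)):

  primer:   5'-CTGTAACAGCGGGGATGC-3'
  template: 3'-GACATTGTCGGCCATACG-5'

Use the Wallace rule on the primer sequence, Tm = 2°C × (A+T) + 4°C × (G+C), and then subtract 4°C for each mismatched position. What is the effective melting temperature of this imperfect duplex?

50°C

Primer base counts: A=4, T=3, G=7, C=4 → A+T=7, G+C=11
Perfect-match Tm = 2(7) + 4(11) = 14 + 44 = 58°C
Mismatches (positions where the bases are not complementary): 2 (at positions 11, 14)
Effective Tm = 58 − 2×4 = 58 − 8 = 50°C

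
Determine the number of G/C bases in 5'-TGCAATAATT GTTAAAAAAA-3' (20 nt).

Base counts: A=11, T=6, C=1, G=2
Total G or C: 2 + 1 = 3

3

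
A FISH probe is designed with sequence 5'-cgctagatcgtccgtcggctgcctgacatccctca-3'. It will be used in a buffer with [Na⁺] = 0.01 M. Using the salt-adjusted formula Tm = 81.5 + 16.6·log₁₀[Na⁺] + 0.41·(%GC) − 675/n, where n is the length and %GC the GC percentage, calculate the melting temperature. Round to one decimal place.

54.8°C

Length n = 35. Scanning the sequence gives G=8, A=5, C=14, T=8.
G+C = 22, so %GC = 22/35 × 100 = 62.857%
Salt term: 16.6 × (-2) = -33.2
GC term: 0.41 × 62.857 = 25.771; length term: −675/35 = −19.286
Tm = 81.5 + (-33.2) + 25.771 − 19.286 = 54.785 → 54.8°C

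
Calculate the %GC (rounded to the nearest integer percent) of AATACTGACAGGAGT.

Counting bases: G=4, A=6, C=2, T=3
G+C = 4 + 2 = 6 out of 15 bases
%GC = 6/15 × 100 = 40% ≈ 40%

40%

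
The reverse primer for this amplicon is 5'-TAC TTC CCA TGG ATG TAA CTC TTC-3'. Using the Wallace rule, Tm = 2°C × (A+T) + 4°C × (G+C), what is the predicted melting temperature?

68°C

C=7, T=9, G=3, A=5
A+T = 14, G+C = 10
Tm = 2(14) + 4(10) = 28 + 40 = 68°C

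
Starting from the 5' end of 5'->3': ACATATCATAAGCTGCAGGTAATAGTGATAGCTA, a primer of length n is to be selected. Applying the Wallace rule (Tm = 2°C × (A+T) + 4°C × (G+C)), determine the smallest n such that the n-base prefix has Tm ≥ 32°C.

First 12 bases: ACATATCATAAG → Tm = 30°C (< 32°C)
First 13 bases: ACATATCATAAGC → Tm = 34°C (≥ 32°C)
Each additional base adds 2°C (A/T) or 4°C (G/C), so Tm is non-decreasing in n; n = 13 is the first length to reach 32°C.

n = 13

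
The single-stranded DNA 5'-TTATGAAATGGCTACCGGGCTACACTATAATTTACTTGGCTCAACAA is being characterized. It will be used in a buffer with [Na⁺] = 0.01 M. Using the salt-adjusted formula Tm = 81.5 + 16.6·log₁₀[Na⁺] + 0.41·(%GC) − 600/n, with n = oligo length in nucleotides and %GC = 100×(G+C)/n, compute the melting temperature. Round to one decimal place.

51.2°C

Length n = 47. Scanning the sequence gives T=14, A=15, G=8, C=10.
G+C = 18, so %GC = 18/47 × 100 = 38.298%
Salt term: 16.6 × (-2) = -33.2
GC term: 0.41 × 38.298 = 15.702; length term: −600/47 = −12.766
Tm = 81.5 + (-33.2) + 15.702 − 12.766 = 51.236 → 51.2°C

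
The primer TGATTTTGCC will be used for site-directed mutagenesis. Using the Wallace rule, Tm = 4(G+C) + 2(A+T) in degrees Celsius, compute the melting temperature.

Counting bases: A=1, C=2, T=5, G=2
AT pairs contribute 6, GC pairs contribute 4.
Tm = 2×6 + 4×4 = 28°C

28°C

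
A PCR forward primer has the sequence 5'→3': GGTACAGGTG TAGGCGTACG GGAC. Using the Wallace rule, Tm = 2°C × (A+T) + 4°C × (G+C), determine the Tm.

Scanning the sequence gives A=5, C=4, G=11, T=4.
A+T = 9, G+C = 15
Tm = 2×9 + 4×15 = 78°C

78°C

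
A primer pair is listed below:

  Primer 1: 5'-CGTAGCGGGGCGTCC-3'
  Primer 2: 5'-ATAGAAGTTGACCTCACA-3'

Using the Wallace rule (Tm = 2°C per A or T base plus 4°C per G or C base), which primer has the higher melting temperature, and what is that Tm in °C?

Primer 1: A+T=3, G+C=12 → Tm = 2(3)+4(12) = 54°C
Primer 2: A+T=11, G+C=7 → Tm = 2(11)+4(7) = 50°C
54°C vs 50°C → primer 1 is higher.

Primer 1, 54°C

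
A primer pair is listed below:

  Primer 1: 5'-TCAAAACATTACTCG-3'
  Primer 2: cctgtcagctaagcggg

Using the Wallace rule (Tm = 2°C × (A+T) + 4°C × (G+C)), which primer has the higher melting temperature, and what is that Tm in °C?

Primer 2, 56°C

Primer 1: A+T=10, G+C=5 → Tm = 2(10)+4(5) = 40°C
Primer 2: A+T=6, G+C=11 → Tm = 2(6)+4(11) = 56°C
40°C vs 56°C → primer 2 is higher.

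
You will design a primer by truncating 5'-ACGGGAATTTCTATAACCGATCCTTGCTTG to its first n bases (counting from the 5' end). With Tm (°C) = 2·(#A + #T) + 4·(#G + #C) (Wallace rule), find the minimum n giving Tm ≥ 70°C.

n = 25

First 24 bases: ACGGGAATTTCTATAACCGATCCT → Tm = 68°C (< 70°C)
First 25 bases: ACGGGAATTTCTATAACCGATCCTT → Tm = 70°C (≥ 70°C)
Since every base adds ≥2°C, Tm only increases with n, so the threshold is first crossed at n = 25.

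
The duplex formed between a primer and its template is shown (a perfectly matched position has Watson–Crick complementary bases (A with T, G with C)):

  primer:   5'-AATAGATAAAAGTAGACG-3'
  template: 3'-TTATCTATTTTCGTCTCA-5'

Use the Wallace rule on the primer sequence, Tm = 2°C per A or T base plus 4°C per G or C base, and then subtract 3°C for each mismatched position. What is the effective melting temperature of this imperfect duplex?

Primer base counts: A=10, T=3, G=4, C=1 → A+T=13, G+C=5
Perfect-match Tm = 2(13) + 4(5) = 26 + 20 = 46°C
Mismatches (positions where the bases are not complementary): 3 (at positions 13, 17, 18)
Effective Tm = 46 − 3×3 = 46 − 9 = 37°C

37°C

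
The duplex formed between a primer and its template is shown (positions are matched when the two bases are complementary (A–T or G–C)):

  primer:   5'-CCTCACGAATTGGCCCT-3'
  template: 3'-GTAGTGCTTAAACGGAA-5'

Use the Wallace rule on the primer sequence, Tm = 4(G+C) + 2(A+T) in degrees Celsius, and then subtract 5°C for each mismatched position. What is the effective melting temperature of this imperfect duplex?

Primer base counts: A=3, T=4, G=3, C=7 → A+T=7, G+C=10
Perfect-match Tm = 2(7) + 4(10) = 14 + 40 = 54°C
Mismatches (positions where the bases are not complementary): 3 (at positions 2, 12, 16)
Effective Tm = 54 − 3×5 = 54 − 15 = 39°C

39°C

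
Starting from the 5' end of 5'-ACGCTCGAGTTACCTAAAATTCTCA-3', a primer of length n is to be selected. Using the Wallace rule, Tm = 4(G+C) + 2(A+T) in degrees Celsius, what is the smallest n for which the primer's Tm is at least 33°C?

n = 11

First 10 bases: ACGCTCGAGT → Tm = 32°C (< 33°C)
First 11 bases: ACGCTCGAGTT → Tm = 34°C (≥ 33°C)
Each additional base adds 2°C (A/T) or 4°C (G/C), so Tm is non-decreasing in n; n = 11 is the first length to reach 33°C.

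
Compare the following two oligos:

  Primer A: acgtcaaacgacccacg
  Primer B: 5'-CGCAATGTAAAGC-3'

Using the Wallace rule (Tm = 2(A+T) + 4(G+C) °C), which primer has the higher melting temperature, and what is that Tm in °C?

Primer A, 54°C

Primer A: A+T=7, G+C=10 → Tm = 2(7)+4(10) = 54°C
Primer B: A+T=7, G+C=6 → Tm = 2(7)+4(6) = 38°C
54°C vs 38°C → primer A is higher.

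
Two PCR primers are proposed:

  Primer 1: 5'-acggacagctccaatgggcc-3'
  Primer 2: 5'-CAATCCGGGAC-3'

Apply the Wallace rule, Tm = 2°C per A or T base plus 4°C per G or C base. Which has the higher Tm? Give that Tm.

Primer 1: A+T=7, G+C=13 → Tm = 2(7)+4(13) = 66°C
Primer 2: A+T=4, G+C=7 → Tm = 2(4)+4(7) = 36°C
66°C vs 36°C → primer 1 is higher.

Primer 1, 66°C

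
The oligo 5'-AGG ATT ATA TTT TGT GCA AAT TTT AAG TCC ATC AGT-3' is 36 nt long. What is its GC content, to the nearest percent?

Counting bases: T=15, G=6, A=11, C=4
G+C = 6 + 4 = 10 out of 36 bases
%GC = 10/36 × 100 = 27.78% ≈ 28%

28%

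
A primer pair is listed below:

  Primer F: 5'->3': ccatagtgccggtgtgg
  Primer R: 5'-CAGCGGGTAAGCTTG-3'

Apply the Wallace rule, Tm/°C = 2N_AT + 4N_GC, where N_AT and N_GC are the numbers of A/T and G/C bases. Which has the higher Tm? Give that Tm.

Primer F, 56°C

Primer F: A+T=6, G+C=11 → Tm = 2(6)+4(11) = 56°C
Primer R: A+T=6, G+C=9 → Tm = 2(6)+4(9) = 48°C
56°C vs 48°C → primer F is higher.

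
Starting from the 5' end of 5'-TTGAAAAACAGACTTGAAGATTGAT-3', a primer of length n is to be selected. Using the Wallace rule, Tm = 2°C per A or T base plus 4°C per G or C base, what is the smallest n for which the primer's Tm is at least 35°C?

n = 14

First 13 bases: TTGAAAAACAGAC → Tm = 34°C (< 35°C)
First 14 bases: TTGAAAAACAGACT → Tm = 36°C (≥ 35°C)
Each additional base adds 2°C (A/T) or 4°C (G/C), so Tm is non-decreasing in n; n = 14 is the first length to reach 35°C.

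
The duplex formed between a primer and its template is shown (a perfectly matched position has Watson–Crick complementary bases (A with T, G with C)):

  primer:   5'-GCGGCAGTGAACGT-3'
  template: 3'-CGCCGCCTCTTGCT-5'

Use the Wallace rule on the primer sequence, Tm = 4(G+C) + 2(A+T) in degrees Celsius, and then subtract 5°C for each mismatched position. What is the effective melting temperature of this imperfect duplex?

Primer base counts: A=3, T=2, G=6, C=3 → A+T=5, G+C=9
Perfect-match Tm = 2(5) + 4(9) = 10 + 36 = 46°C
Mismatches (positions where the bases are not complementary): 3 (at positions 6, 8, 14)
Effective Tm = 46 − 3×5 = 46 − 15 = 31°C

31°C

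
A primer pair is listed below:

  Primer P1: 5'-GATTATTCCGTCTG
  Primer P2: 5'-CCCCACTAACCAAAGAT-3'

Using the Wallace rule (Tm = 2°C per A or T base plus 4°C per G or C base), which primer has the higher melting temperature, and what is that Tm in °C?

Primer P1: A+T=8, G+C=6 → Tm = 2(8)+4(6) = 40°C
Primer P2: A+T=9, G+C=8 → Tm = 2(9)+4(8) = 50°C
40°C vs 50°C → primer P2 is higher.

Primer P2, 50°C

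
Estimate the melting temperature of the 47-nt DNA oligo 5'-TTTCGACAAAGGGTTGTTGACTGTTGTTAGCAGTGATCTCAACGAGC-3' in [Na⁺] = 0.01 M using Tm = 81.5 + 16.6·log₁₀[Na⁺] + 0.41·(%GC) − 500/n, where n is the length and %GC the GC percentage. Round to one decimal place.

56.0°C

Length n = 47. Scanning the sequence gives C=8, T=15, G=13, A=11.
G+C = 21, so %GC = 21/47 × 100 = 44.681%
Salt term: 16.6 × (-2) = -33.2
GC term: 0.41 × 44.681 = 18.319; length term: −500/47 = −10.638
Tm = 81.5 + (-33.2) + 18.319 − 10.638 = 55.981 → 56.0°C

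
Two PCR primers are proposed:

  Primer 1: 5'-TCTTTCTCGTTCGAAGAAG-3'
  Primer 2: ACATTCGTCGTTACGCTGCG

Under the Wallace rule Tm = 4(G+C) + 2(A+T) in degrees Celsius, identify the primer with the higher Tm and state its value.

Primer 2, 62°C

Primer 1: A+T=11, G+C=8 → Tm = 2(11)+4(8) = 54°C
Primer 2: A+T=9, G+C=11 → Tm = 2(9)+4(11) = 62°C
54°C vs 62°C → primer 2 is higher.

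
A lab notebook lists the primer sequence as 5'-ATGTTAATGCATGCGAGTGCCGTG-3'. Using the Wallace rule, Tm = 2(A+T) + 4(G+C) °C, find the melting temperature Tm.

Base counts: G=8, T=7, A=5, C=4
A+T = 12, G+C = 12
Tm = 2×12 + 4×12 = 72°C

72°C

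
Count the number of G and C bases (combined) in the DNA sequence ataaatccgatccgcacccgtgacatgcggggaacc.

21

A=10, T=5, C=12, G=9
G+C = 9 + 12 = 21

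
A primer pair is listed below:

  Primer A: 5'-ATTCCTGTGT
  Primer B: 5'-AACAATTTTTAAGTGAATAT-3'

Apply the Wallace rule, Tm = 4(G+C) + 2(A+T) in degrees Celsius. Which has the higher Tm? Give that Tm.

Primer A: A+T=6, G+C=4 → Tm = 2(6)+4(4) = 28°C
Primer B: A+T=17, G+C=3 → Tm = 2(17)+4(3) = 46°C
28°C vs 46°C → primer B is higher.

Primer B, 46°C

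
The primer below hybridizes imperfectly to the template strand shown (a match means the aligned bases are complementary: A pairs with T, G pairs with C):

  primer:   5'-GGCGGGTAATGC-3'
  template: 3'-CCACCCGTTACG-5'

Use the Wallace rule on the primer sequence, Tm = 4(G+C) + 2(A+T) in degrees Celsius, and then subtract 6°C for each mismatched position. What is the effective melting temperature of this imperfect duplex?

Primer base counts: A=2, T=2, G=6, C=2 → A+T=4, G+C=8
Perfect-match Tm = 2(4) + 4(8) = 8 + 32 = 40°C
Mismatches (positions where the bases are not complementary): 2 (at positions 3, 7)
Effective Tm = 40 − 2×6 = 40 − 12 = 28°C

28°C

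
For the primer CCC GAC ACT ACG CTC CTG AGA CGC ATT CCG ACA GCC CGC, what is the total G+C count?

G=8, C=18, T=5, A=8
G+C = 8 + 18 = 26

26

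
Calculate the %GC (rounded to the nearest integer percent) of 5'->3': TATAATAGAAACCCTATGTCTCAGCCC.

41%

Base counts: C=8, G=3, A=9, T=7
G+C = 3 + 8 = 11 out of 27 bases
%GC = 11/27 × 100 = 40.74% ≈ 41%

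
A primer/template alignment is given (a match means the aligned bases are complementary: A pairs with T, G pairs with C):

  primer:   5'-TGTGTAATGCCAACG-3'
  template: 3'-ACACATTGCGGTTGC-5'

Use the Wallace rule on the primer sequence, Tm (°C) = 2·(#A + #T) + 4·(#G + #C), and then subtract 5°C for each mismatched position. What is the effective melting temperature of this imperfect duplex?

Primer base counts: A=4, T=4, G=4, C=3 → A+T=8, G+C=7
Perfect-match Tm = 2(8) + 4(7) = 16 + 28 = 44°C
Mismatches (positions where the bases are not complementary): 1 (at position 8)
Effective Tm = 44 − 1×5 = 44 − 5 = 39°C

39°C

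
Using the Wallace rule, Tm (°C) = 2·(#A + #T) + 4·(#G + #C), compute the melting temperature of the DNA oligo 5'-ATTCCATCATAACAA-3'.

38°C

Scanning the sequence gives T=4, C=4, G=0, A=7.
AT pairs contribute 11, GC pairs contribute 4.
Tm = 2×11 + 4×4 = 38°C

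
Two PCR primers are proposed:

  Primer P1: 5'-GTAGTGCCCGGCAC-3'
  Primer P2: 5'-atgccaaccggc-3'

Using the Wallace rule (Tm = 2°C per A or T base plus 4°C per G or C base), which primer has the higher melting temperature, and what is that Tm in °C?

Primer P1: A+T=4, G+C=10 → Tm = 2(4)+4(10) = 48°C
Primer P2: A+T=4, G+C=8 → Tm = 2(4)+4(8) = 40°C
48°C vs 40°C → primer P1 is higher.

Primer P1, 48°C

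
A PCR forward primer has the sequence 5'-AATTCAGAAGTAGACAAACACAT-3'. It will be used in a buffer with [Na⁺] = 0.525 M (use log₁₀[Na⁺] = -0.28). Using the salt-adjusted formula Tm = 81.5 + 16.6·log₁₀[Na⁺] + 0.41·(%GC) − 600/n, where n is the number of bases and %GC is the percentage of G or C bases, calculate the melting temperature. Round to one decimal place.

Length n = 23. Base counts: A=12, C=4, G=3, T=4
G+C = 7, so %GC = 7/23 × 100 = 30.435%
Salt term: 16.6 × (-0.28) = -4.648
GC term: 0.41 × 30.435 = 12.478; length term: −600/23 = −26.087
Tm = 81.5 + (-4.648) + 12.478 − 26.087 = 63.243 → 63.2°C

63.2°C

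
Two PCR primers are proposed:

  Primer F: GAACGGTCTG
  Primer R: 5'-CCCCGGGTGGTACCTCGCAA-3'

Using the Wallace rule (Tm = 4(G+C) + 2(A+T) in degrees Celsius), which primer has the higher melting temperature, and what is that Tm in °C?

Primer F: A+T=4, G+C=6 → Tm = 2(4)+4(6) = 32°C
Primer R: A+T=6, G+C=14 → Tm = 2(6)+4(14) = 68°C
32°C vs 68°C → primer R is higher.

Primer R, 68°C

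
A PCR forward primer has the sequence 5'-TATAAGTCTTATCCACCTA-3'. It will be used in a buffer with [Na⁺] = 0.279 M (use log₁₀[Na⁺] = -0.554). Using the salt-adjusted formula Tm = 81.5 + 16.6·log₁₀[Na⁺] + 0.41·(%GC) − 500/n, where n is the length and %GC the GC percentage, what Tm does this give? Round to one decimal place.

58.9°C

Length n = 19. Base counts: T=7, A=6, C=5, G=1
G+C = 6, so %GC = 6/19 × 100 = 31.579%
Salt term: 16.6 × (-0.554) = -9.196
GC term: 0.41 × 31.579 = 12.947; length term: −500/19 = −26.316
Tm = 81.5 + (-9.196) + 12.947 − 26.316 = 58.935 → 58.9°C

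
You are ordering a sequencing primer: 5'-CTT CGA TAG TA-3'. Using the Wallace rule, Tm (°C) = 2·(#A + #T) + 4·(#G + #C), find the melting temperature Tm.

T=4, A=3, C=2, G=2
So N_AT = 7 and N_GC = 4.
Tm = 2(7) + 4(4) = 14 + 16 = 30°C

30°C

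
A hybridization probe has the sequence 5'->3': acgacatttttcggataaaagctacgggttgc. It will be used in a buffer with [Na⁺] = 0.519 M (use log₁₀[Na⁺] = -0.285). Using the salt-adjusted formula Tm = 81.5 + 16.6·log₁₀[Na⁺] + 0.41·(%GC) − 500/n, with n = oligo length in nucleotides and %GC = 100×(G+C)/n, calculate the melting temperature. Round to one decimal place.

79.1°C

Length n = 32. C=6, G=8, T=9, A=9
G+C = 14, so %GC = 14/32 × 100 = 43.75%
Salt term: 16.6 × (-0.285) = -4.731
GC term: 0.41 × 43.75 = 17.938; length term: −500/32 = −15.625
Tm = 81.5 + (-4.731) + 17.938 − 15.625 = 79.082 → 79.1°C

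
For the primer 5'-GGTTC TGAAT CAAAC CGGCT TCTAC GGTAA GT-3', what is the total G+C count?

15

Base counts: G=8, A=8, T=9, C=7
Total G or C: 8 + 7 = 15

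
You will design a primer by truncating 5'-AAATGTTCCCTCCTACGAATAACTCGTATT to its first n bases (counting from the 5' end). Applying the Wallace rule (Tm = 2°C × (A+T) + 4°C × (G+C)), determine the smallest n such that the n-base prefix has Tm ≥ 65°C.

n = 24

First 23 bases: AAATGTTCCCTCCTACGAATAAC → Tm = 64°C (< 65°C)
First 24 bases: AAATGTTCCCTCCTACGAATAACT → Tm = 66°C (≥ 65°C)
Since every base adds ≥2°C, Tm only increases with n, so the threshold is first crossed at n = 24.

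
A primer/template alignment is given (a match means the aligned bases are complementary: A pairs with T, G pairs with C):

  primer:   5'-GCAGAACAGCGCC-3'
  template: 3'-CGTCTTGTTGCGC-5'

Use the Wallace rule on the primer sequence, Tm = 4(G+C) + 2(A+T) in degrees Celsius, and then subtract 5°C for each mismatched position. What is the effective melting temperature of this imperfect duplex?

Primer base counts: A=4, T=0, G=4, C=5 → A+T=4, G+C=9
Perfect-match Tm = 2(4) + 4(9) = 8 + 36 = 44°C
Mismatches (positions where the bases are not complementary): 2 (at positions 9, 13)
Effective Tm = 44 − 2×5 = 44 − 10 = 34°C

34°C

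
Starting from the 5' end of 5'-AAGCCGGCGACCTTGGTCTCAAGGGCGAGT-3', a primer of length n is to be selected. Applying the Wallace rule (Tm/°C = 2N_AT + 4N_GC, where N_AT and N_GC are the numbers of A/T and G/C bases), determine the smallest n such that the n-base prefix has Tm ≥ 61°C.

First 18 bases: AAGCCGGCGACCTTGGTC → Tm = 60°C (< 61°C)
First 19 bases: AAGCCGGCGACCTTGGTCT → Tm = 62°C (≥ 61°C)
Each additional base adds 2°C (A/T) or 4°C (G/C), so Tm is non-decreasing in n; n = 19 is the first length to reach 61°C.

n = 19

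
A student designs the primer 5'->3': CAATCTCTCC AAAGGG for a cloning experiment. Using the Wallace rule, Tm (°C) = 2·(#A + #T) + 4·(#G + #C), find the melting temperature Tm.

48°C

Scanning the sequence gives C=5, A=5, T=3, G=3.
So N_AT = 8 and N_GC = 8.
Tm = 2(8) + 4(8) = 16 + 32 = 48°C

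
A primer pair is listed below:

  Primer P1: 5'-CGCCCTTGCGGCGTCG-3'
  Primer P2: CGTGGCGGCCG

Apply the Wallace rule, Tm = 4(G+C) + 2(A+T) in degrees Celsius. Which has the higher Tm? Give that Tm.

Primer P1: A+T=3, G+C=13 → Tm = 2(3)+4(13) = 58°C
Primer P2: A+T=1, G+C=10 → Tm = 2(1)+4(10) = 42°C
58°C vs 42°C → primer P1 is higher.

Primer P1, 58°C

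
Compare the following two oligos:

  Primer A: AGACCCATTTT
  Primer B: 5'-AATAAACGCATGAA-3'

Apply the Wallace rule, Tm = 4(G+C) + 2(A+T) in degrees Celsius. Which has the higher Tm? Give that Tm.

Primer B, 36°C

Primer A: A+T=7, G+C=4 → Tm = 2(7)+4(4) = 30°C
Primer B: A+T=10, G+C=4 → Tm = 2(10)+4(4) = 36°C
30°C vs 36°C → primer B is higher.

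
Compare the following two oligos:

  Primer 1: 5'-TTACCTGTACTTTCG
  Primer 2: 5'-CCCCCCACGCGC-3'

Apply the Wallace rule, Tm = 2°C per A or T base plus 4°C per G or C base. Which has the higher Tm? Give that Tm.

Primer 2, 46°C

Primer 1: A+T=9, G+C=6 → Tm = 2(9)+4(6) = 42°C
Primer 2: A+T=1, G+C=11 → Tm = 2(1)+4(11) = 46°C
42°C vs 46°C → primer 2 is higher.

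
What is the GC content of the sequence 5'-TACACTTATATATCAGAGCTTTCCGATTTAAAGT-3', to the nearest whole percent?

29%

Scanning the sequence gives A=11, C=6, T=13, G=4.
G+C = 4 + 6 = 10 out of 34 bases
%GC = 10/34 × 100 = 29.41% ≈ 29%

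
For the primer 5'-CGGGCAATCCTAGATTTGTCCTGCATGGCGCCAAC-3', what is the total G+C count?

20

Scanning the sequence gives T=8, C=11, A=7, G=9.
Total G or C: 9 + 11 = 20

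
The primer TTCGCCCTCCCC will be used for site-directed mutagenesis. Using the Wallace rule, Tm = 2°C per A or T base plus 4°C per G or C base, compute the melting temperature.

Scanning the sequence gives T=3, G=1, C=8, A=0.
AT pairs contribute 3, GC pairs contribute 9.
Tm = 2(3) + 4(9) = 6 + 36 = 42°C

42°C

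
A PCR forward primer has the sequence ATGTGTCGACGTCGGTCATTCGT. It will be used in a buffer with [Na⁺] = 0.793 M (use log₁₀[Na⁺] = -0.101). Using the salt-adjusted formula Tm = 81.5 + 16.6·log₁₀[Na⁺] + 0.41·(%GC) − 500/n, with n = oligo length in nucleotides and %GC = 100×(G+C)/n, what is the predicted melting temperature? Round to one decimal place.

79.5°C

Length n = 23. Base counts: G=7, C=5, A=3, T=8
G+C = 12, so %GC = 12/23 × 100 = 52.174%
Salt term: 16.6 × (-0.101) = -1.677
GC term: 0.41 × 52.174 = 21.391; length term: −500/23 = −21.739
Tm = 81.5 + (-1.677) + 21.391 − 21.739 = 79.475 → 79.5°C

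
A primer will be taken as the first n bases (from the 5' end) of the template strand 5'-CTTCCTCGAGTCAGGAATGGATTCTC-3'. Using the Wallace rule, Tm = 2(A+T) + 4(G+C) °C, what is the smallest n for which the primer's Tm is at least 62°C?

First 19 bases: CTTCCTCGAGTCAGGAATG → Tm = 58°C (< 62°C)
First 20 bases: CTTCCTCGAGTCAGGAATGG → Tm = 62°C (≥ 62°C)
Since every base adds ≥2°C, Tm only increases with n, so the threshold is first crossed at n = 20.

n = 20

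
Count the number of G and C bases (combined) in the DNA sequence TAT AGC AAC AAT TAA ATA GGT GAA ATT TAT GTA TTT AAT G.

8

Base counts: C=2, A=17, G=6, T=15
Total G or C: 6 + 2 = 8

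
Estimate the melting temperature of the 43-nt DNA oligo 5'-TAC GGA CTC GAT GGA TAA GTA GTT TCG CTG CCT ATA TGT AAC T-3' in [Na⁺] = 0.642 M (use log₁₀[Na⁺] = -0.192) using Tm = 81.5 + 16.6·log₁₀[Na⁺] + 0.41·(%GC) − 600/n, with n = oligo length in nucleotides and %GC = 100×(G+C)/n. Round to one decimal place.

81.5°C

Length n = 43. A=11, T=14, C=8, G=10
G+C = 18, so %GC = 18/43 × 100 = 41.86%
Salt term: 16.6 × (-0.192) = -3.187
GC term: 0.41 × 41.86 = 17.163; length term: −600/43 = −13.953
Tm = 81.5 + (-3.187) + 17.163 − 13.953 = 81.523 → 81.5°C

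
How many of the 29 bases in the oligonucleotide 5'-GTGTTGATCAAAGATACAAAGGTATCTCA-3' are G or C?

10

Counting bases: C=4, T=8, A=11, G=6
G+C = 6 + 4 = 10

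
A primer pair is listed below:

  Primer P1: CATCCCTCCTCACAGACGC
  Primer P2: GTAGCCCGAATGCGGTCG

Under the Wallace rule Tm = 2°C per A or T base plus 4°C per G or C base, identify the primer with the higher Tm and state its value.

Primer P1: A+T=7, G+C=12 → Tm = 2(7)+4(12) = 62°C
Primer P2: A+T=6, G+C=12 → Tm = 2(6)+4(12) = 60°C
62°C vs 60°C → primer P1 is higher.

Primer P1, 62°C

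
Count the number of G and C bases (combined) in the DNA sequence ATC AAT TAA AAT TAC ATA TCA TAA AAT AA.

Base counts: G=0, C=3, T=9, A=17
Total G or C: 0 + 3 = 3

3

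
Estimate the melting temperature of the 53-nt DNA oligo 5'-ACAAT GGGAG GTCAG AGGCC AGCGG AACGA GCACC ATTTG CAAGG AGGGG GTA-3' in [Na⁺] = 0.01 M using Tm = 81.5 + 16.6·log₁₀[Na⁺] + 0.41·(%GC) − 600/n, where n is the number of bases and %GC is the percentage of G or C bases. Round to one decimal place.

61.0°C

Length n = 53. Base counts: C=10, A=16, T=6, G=21
G+C = 31, so %GC = 31/53 × 100 = 58.491%
Salt term: 16.6 × (-2) = -33.2
GC term: 0.41 × 58.491 = 23.981; length term: −600/53 = −11.321
Tm = 81.5 + (-33.2) + 23.981 − 11.321 = 60.96 → 61.0°C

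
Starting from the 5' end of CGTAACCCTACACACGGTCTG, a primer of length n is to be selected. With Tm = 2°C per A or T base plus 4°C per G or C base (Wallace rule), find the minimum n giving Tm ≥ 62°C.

n = 20

First 19 bases: CGTAACCCTACACACGGTC → Tm = 60°C (< 62°C)
First 20 bases: CGTAACCCTACACACGGTCT → Tm = 62°C (≥ 62°C)
Each additional base adds 2°C (A/T) or 4°C (G/C), so Tm is non-decreasing in n; n = 20 is the first length to reach 62°C.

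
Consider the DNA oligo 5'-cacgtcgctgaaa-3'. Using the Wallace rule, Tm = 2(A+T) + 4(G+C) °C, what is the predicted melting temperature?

40°C

Base counts: T=2, C=4, A=4, G=3
So N_AT = 6 and N_GC = 7.
Tm = 2(6) + 4(7) = 12 + 28 = 40°C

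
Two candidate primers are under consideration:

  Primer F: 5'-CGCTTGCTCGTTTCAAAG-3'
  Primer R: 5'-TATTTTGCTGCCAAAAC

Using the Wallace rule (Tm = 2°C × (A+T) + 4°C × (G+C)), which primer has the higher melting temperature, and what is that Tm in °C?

Primer F: A+T=9, G+C=9 → Tm = 2(9)+4(9) = 54°C
Primer R: A+T=11, G+C=6 → Tm = 2(11)+4(6) = 46°C
54°C vs 46°C → primer F is higher.

Primer F, 54°C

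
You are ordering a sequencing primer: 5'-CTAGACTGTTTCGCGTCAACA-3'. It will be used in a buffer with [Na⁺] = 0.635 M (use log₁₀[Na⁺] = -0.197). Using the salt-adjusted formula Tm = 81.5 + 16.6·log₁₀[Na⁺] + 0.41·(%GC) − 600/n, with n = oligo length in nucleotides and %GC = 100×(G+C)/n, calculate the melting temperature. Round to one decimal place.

69.2°C

Length n = 21. C=6, G=4, T=6, A=5
G+C = 10, so %GC = 10/21 × 100 = 47.619%
Salt term: 16.6 × (-0.197) = -3.27
GC term: 0.41 × 47.619 = 19.524; length term: −600/21 = −28.571
Tm = 81.5 + (-3.27) + 19.524 − 28.571 = 69.183 → 69.2°C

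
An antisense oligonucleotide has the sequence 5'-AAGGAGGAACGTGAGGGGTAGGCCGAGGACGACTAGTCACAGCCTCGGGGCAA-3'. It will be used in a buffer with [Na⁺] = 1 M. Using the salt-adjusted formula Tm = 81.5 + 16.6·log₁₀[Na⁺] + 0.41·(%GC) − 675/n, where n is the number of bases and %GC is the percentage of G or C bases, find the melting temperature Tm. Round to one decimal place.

Length n = 53. G=22, T=5, A=15, C=11
G+C = 33, so %GC = 33/53 × 100 = 62.264%
Salt term: 16.6 × (0) = 0
GC term: 0.41 × 62.264 = 25.528; length term: −675/53 = −12.736
Tm = 81.5 + (0) + 25.528 − 12.736 = 94.292 → 94.3°C

94.3°C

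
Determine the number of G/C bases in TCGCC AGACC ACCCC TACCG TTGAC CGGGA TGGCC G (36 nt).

Counting bases: A=6, T=5, G=10, C=15
G+C = 10 + 15 = 25

25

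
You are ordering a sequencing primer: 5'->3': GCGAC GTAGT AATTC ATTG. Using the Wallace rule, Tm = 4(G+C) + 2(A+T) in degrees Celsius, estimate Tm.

Base counts: G=5, C=3, A=5, T=6
A+T = 11, G+C = 8
Tm = 4·8 + 2·11 = 32 + 22 = 54°C

54°C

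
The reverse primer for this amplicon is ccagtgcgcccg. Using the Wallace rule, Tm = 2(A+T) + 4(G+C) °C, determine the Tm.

Base counts: G=4, C=6, A=1, T=1
AT pairs contribute 2, GC pairs contribute 10.
Tm = 4·10 + 2·2 = 40 + 4 = 44°C

44°C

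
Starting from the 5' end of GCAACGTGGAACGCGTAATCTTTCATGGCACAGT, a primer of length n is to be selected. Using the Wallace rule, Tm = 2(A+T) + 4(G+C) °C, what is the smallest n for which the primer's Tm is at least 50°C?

n = 15

First 14 bases: GCAACGTGGAACGC → Tm = 46°C (< 50°C)
First 15 bases: GCAACGTGGAACGCG → Tm = 50°C (≥ 50°C)
Since every base adds ≥2°C, Tm only increases with n, so the threshold is first crossed at n = 15.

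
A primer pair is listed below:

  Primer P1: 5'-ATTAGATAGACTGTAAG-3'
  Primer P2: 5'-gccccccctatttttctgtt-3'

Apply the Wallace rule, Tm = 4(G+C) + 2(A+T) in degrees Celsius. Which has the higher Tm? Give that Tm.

Primer P2, 60°C

Primer P1: A+T=12, G+C=5 → Tm = 2(12)+4(5) = 44°C
Primer P2: A+T=10, G+C=10 → Tm = 2(10)+4(10) = 60°C
44°C vs 60°C → primer P2 is higher.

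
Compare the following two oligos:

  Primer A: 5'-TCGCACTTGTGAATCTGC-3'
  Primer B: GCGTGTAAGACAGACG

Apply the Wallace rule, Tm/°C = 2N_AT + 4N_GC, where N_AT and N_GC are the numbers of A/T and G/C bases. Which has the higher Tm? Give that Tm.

Primer A: A+T=9, G+C=9 → Tm = 2(9)+4(9) = 54°C
Primer B: A+T=7, G+C=9 → Tm = 2(7)+4(9) = 50°C
54°C vs 50°C → primer A is higher.

Primer A, 54°C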